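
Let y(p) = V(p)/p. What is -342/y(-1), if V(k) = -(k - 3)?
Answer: 171/2 ≈ 85.500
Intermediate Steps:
V(k) = 3 - k (V(k) = -(-3 + k) = 3 - k)
y(p) = (3 - p)/p
-342/y(-1) = -342*(-1/(3 - 1*(-1))) = -342*(-1/(3 + 1)) = -342/((-1*4)) = -342/(-4) = -342*(-¼) = 171/2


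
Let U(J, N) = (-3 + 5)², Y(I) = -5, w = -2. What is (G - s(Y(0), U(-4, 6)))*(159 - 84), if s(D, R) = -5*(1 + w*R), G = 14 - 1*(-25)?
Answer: 300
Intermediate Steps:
G = 39 (G = 14 + 25 = 39)
U(J, N) = 4 (U(J, N) = 2² = 4)
s(D, R) = -5 + 10*R (s(D, R) = -5*(1 - 2*R) = -5 + 10*R)
(G - s(Y(0), U(-4, 6)))*(159 - 84) = (39 - (-5 + 10*4))*(159 - 84) = (39 - (-5 + 40))*75 = (39 - 1*35)*75 = (39 - 35)*75 = 4*75 = 300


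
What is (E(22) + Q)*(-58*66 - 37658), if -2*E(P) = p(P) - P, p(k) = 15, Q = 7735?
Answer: -321039411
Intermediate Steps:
E(P) = -15/2 + P/2 (E(P) = -(15 - P)/2 = -15/2 + P/2)
(E(22) + Q)*(-58*66 - 37658) = ((-15/2 + (½)*22) + 7735)*(-58*66 - 37658) = ((-15/2 + 11) + 7735)*(-3828 - 37658) = (7/2 + 7735)*(-41486) = (15477/2)*(-41486) = -321039411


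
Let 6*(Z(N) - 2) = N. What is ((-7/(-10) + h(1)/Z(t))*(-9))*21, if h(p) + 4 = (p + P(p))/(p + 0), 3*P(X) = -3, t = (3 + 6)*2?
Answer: 189/10 ≈ 18.900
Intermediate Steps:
t = 18 (t = 9*2 = 18)
P(X) = -1 (P(X) = (⅓)*(-3) = -1)
Z(N) = 2 + N/6
h(p) = -4 + (-1 + p)/p (h(p) = -4 + (p - 1)/(p + 0) = -4 + (-1 + p)/p)
((-7/(-10) + h(1)/Z(t))*(-9))*21 = ((-7/(-10) + (-3 - 1/1)/(2 + (⅙)*18))*(-9))*21 = ((-7*(-⅒) + (-3 - 1*1)/(2 + 3))*(-9))*21 = ((7/10 + (-3 - 1)/5)*(-9))*21 = ((7/10 - 4*⅕)*(-9))*21 = ((7/10 - ⅘)*(-9))*21 = -⅒*(-9)*21 = (9/10)*21 = 189/10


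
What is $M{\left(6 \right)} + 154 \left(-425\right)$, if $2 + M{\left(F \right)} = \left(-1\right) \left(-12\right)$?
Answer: $-65440$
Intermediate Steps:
$M{\left(F \right)} = 10$ ($M{\left(F \right)} = -2 - -12 = -2 + 12 = 10$)
$M{\left(6 \right)} + 154 \left(-425\right) = 10 + 154 \left(-425\right) = 10 - 65450 = -65440$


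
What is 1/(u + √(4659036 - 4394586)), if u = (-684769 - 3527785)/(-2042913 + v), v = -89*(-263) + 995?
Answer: -4251543293547/538726902932222767 + 20371933285605*√10578/1077453805864445534 ≈ 0.0019367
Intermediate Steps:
v = 24402 (v = 23407 + 995 = 24402)
u = 4212554/2018511 (u = (-684769 - 3527785)/(-2042913 + 24402) = -4212554/(-2018511) = -4212554*(-1/2018511) = 4212554/2018511 ≈ 2.0870)
1/(u + √(4659036 - 4394586)) = 1/(4212554/2018511 + √(4659036 - 4394586)) = 1/(4212554/2018511 + √264450) = 1/(4212554/2018511 + 5*√10578)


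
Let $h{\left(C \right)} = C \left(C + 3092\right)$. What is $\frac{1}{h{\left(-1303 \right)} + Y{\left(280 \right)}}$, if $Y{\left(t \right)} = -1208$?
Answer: $- \frac{1}{2332275} \approx -4.2877 \cdot 10^{-7}$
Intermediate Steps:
$h{\left(C \right)} = C \left(3092 + C\right)$
$\frac{1}{h{\left(-1303 \right)} + Y{\left(280 \right)}} = \frac{1}{- 1303 \left(3092 - 1303\right) - 1208} = \frac{1}{\left(-1303\right) 1789 - 1208} = \frac{1}{-2331067 - 1208} = \frac{1}{-2332275} = - \frac{1}{2332275}$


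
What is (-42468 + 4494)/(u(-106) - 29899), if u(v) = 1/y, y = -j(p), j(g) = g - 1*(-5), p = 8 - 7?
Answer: 227844/179395 ≈ 1.2701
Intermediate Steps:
p = 1
j(g) = 5 + g (j(g) = g + 5 = 5 + g)
y = -6 (y = -(5 + 1) = -1*6 = -6)
u(v) = -⅙ (u(v) = 1/(-6) = -⅙)
(-42468 + 4494)/(u(-106) - 29899) = (-42468 + 4494)/(-⅙ - 29899) = -37974/(-179395/6) = -37974*(-6/179395) = 227844/179395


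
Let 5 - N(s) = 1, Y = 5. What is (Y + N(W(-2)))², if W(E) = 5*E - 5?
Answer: 81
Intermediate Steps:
W(E) = -5 + 5*E
N(s) = 4 (N(s) = 5 - 1*1 = 5 - 1 = 4)
(Y + N(W(-2)))² = (5 + 4)² = 9² = 81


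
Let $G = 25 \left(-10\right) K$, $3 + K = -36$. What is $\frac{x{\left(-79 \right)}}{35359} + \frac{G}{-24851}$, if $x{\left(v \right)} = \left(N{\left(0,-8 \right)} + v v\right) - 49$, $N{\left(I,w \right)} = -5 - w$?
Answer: $- \frac{190798305}{878706509} \approx -0.21714$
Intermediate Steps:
$K = -39$ ($K = -3 - 36 = -39$)
$x{\left(v \right)} = -46 + v^{2}$ ($x{\left(v \right)} = \left(\left(-5 - -8\right) + v v\right) - 49 = \left(\left(-5 + 8\right) + v^{2}\right) - 49 = \left(3 + v^{2}\right) - 49 = -46 + v^{2}$)
$G = 9750$ ($G = 25 \left(-10\right) \left(-39\right) = \left(-250\right) \left(-39\right) = 9750$)
$\frac{x{\left(-79 \right)}}{35359} + \frac{G}{-24851} = \frac{-46 + \left(-79\right)^{2}}{35359} + \frac{9750}{-24851} = \left(-46 + 6241\right) \frac{1}{35359} + 9750 \left(- \frac{1}{24851}\right) = 6195 \cdot \frac{1}{35359} - \frac{9750}{24851} = \frac{6195}{35359} - \frac{9750}{24851} = - \frac{190798305}{878706509}$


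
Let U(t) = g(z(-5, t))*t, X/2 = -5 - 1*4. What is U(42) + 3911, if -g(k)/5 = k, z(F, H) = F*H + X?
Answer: 51791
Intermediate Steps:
X = -18 (X = 2*(-5 - 1*4) = 2*(-5 - 4) = 2*(-9) = -18)
z(F, H) = -18 + F*H (z(F, H) = F*H - 18 = -18 + F*H)
g(k) = -5*k
U(t) = t*(90 + 25*t) (U(t) = (-5*(-18 - 5*t))*t = (90 + 25*t)*t = t*(90 + 25*t))
U(42) + 3911 = 5*42*(18 + 5*42) + 3911 = 5*42*(18 + 210) + 3911 = 5*42*228 + 3911 = 47880 + 3911 = 51791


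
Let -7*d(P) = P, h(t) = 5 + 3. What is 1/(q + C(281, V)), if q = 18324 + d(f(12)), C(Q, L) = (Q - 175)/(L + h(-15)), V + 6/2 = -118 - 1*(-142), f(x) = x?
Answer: 203/3720166 ≈ 5.4567e-5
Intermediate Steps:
h(t) = 8
d(P) = -P/7
V = 21 (V = -3 + (-118 - 1*(-142)) = -3 + (-118 + 142) = -3 + 24 = 21)
C(Q, L) = (-175 + Q)/(8 + L) (C(Q, L) = (Q - 175)/(L + 8) = (-175 + Q)/(8 + L))
q = 128256/7 (q = 18324 - 1/7*12 = 18324 - 12/7 = 128256/7 ≈ 18322.)
1/(q + C(281, V)) = 1/(128256/7 + (-175 + 281)/(8 + 21)) = 1/(128256/7 + 106/29) = 1/(3720166/203) = 203/3720166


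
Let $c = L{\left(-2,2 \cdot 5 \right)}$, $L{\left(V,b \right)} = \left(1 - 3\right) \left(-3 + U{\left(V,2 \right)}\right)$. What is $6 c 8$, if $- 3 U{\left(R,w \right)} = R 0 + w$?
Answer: $352$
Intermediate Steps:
$U{\left(R,w \right)} = - \frac{w}{3}$ ($U{\left(R,w \right)} = - \frac{R 0 + w}{3} = - \frac{0 + w}{3} = - \frac{w}{3}$)
$L{\left(V,b \right)} = \frac{22}{3}$ ($L{\left(V,b \right)} = \left(1 - 3\right) \left(-3 - \frac{2}{3}\right) = - 2 \left(-3 - \frac{2}{3}\right) = \left(-2\right) \left(- \frac{11}{3}\right) = \frac{22}{3}$)
$c = \frac{22}{3} \approx 7.3333$
$6 c 8 = 6 \cdot \frac{22}{3} \cdot 8 = 44 \cdot 8 = 352$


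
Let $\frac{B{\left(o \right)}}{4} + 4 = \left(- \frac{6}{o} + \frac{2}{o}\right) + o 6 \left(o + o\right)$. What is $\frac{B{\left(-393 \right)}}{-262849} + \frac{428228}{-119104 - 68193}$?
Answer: $- \frac{589929298026004}{19347715857129} \approx -30.491$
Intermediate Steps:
$B{\left(o \right)} = -16 - \frac{16}{o} + 48 o^{2}$ ($B{\left(o \right)} = -16 + 4 \left(\left(- \frac{6}{o} + \frac{2}{o}\right) + o 6 \left(o + o\right)\right) = -16 + 4 \left(- \frac{4}{o} + o 6 \cdot 2 o\right) = -16 + 4 \left(- \frac{4}{o} + o 12 o\right) = -16 + 4 \left(- \frac{4}{o} + 12 o^{2}\right) = -16 + \left(- \frac{16}{o} + 48 o^{2}\right) = -16 - \frac{16}{o} + 48 o^{2}$)
$\frac{B{\left(-393 \right)}}{-262849} + \frac{428228}{-119104 - 68193} = \frac{-16 - \frac{16}{-393} + 48 \left(-393\right)^{2}}{-262849} + \frac{428228}{-119104 - 68193} = \left(-16 - - \frac{16}{393} + 48 \cdot 154449\right) \left(- \frac{1}{262849}\right) + \frac{428228}{-119104 - 68193} = \left(-16 + \frac{16}{393} + 7413552\right) \left(- \frac{1}{262849}\right) + \frac{428228}{-187297} = \frac{2913519664}{393} \left(- \frac{1}{262849}\right) + 428228 \left(- \frac{1}{187297}\right) = - \frac{2913519664}{103299657} - \frac{428228}{187297} = - \frac{589929298026004}{19347715857129}$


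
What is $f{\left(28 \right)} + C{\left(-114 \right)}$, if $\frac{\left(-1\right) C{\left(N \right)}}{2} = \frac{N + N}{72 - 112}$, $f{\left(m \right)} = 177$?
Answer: $\frac{828}{5} \approx 165.6$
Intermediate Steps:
$C{\left(N \right)} = \frac{N}{10}$ ($C{\left(N \right)} = - 2 \frac{N + N}{72 - 112} = - 2 \frac{2 N}{-40} = - 2 \cdot 2 N \left(- \frac{1}{40}\right) = - 2 \left(- \frac{N}{20}\right) = \frac{N}{10}$)
$f{\left(28 \right)} + C{\left(-114 \right)} = 177 + \frac{1}{10} \left(-114\right) = 177 - \frac{57}{5} = \frac{828}{5}$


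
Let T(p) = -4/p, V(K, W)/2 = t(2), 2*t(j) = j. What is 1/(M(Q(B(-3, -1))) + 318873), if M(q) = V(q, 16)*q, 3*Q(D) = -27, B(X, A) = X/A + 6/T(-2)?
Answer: 1/318855 ≈ 3.1362e-6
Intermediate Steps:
t(j) = j/2
V(K, W) = 2 (V(K, W) = 2*((1/2)*2) = 2*1 = 2)
B(X, A) = 3 + X/A (B(X, A) = X/A + 6/((-4/(-2))) = X/A + 6/((-4*(-1/2))) = X/A + 6/2 = X/A + 6*(1/2) = X/A + 3 = 3 + X/A)
Q(D) = -9 (Q(D) = (1/3)*(-27) = -9)
M(q) = 2*q
1/(M(Q(B(-3, -1))) + 318873) = 1/(2*(-9) + 318873) = 1/(-18 + 318873) = 1/318855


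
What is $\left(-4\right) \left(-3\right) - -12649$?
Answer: $12661$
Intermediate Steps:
$\left(-4\right) \left(-3\right) - -12649 = 12 + 12649 = 12661$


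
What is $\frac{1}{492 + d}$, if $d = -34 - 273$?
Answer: $\frac{1}{185} \approx 0.0054054$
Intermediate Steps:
$d = -307$ ($d = -34 - 273 = -307$)
$\frac{1}{492 + d} = \frac{1}{492 - 307} = \frac{1}{185}$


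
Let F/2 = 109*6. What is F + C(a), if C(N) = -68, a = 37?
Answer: 1240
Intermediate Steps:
F = 1308 (F = 2*(109*6) = 2*654 = 1308)
F + C(a) = 1308 - 68 = 1240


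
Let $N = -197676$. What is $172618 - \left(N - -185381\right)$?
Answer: $184913$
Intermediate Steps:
$172618 - \left(N - -185381\right) = 172618 - \left(-197676 - -185381\right) = 172618 - \left(-197676 + 185381\right) = 172618 - -12295 = 172618 + 12295 = 184913$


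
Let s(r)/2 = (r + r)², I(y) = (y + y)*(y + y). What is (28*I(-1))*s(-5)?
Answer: 22400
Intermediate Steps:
I(y) = 4*y² (I(y) = (2*y)*(2*y) = 4*y²)
s(r) = 8*r² (s(r) = 2*(r + r)² = 2*(2*r)² = 2*(4*r²) = 8*r²)
(28*I(-1))*s(-5) = (28*(4*(-1)²))*(8*(-5)²) = (28*(4*1))*(8*25) = (28*4)*200 = 112*200 = 22400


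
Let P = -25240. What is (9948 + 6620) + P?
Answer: -8672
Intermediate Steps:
(9948 + 6620) + P = (9948 + 6620) - 25240 = 16568 - 25240 = -8672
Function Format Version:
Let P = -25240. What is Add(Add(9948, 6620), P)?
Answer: -8672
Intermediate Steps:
Add(Add(9948, 6620), P) = Add(Add(9948, 6620), -25240) = Add(16568, -25240) = -8672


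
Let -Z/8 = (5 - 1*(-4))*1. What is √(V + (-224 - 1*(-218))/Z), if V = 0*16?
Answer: √3/6 ≈ 0.28868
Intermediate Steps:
V = 0
Z = -72 (Z = -8*(5 - 1*(-4)) = -8*(5 + 4) = -72 ≈ -72.000)
√(V + (-224 - 1*(-218))/Z) = √(0 + (-224 - 1*(-218))/(-72)) = √(0 + (-224 + 218)*(-1/72)) = √(0 - 6*(-1/72)) = √(0 + 1/12) = √(1/12) = √3/6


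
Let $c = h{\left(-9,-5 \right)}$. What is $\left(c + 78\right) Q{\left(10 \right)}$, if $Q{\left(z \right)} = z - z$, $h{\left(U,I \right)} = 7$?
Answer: $0$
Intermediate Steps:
$c = 7$
$Q{\left(z \right)} = 0$
$\left(c + 78\right) Q{\left(10 \right)} = \left(7 + 78\right) 0 = 85 \cdot 0 = 0$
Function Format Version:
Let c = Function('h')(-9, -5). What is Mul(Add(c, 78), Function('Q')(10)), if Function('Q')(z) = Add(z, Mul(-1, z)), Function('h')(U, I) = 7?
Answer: 0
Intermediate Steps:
c = 7
Function('Q')(z) = 0
Mul(Add(c, 78), Function('Q')(10)) = Mul(Add(7, 78), 0) = Mul(85, 0) = 0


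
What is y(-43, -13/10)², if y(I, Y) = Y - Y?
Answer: 0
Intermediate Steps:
y(I, Y) = 0
y(-43, -13/10)² = 0² = 0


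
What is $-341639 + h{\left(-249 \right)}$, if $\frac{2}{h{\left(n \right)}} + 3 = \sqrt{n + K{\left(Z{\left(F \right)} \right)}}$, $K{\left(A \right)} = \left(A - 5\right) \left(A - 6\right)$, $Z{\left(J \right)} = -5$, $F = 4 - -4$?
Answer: $- \frac{25281289}{74} - \frac{i \sqrt{139}}{74} \approx -3.4164 \cdot 10^{5} - 0.15932 i$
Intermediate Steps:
$F = 8$ ($F = 4 + 4 = 8$)
$K{\left(A \right)} = \left(-6 + A\right) \left(-5 + A\right)$ ($K{\left(A \right)} = \left(-5 + A\right) \left(-6 + A\right) = \left(-6 + A\right) \left(-5 + A\right)$)
$h{\left(n \right)} = \frac{2}{-3 + \sqrt{110 + n}}$ ($h{\left(n \right)} = \frac{2}{-3 + \sqrt{n + \left(30 + \left(-5\right)^{2} - -55\right)}} = \frac{2}{-3 + \sqrt{n + \left(30 + 25 + 55\right)}} = \frac{2}{-3 + \sqrt{n + 110}} = \frac{2}{-3 + \sqrt{110 + n}}$)
$-341639 + h{\left(-249 \right)} = -341639 + \frac{2}{-3 + \sqrt{110 - 249}} = -341639 + \frac{2}{-3 + \sqrt{-139}} = -341639 + \frac{2}{-3 + i \sqrt{139}}$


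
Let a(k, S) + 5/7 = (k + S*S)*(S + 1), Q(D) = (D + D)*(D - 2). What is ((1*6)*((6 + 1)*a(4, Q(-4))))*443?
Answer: 2104176462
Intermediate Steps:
Q(D) = 2*D*(-2 + D) (Q(D) = (2*D)*(-2 + D) = 2*D*(-2 + D))
a(k, S) = -5/7 + (1 + S)*(k + S**2) (a(k, S) = -5/7 + (k + S*S)*(S + 1) = -5/7 + (k + S**2)*(1 + S) = -5/7 + (1 + S)*(k + S**2))
((1*6)*((6 + 1)*a(4, Q(-4))))*443 = ((1*6)*((6 + 1)*(-5/7 + 4 + (2*(-4)*(-2 - 4))**2 + (2*(-4)*(-2 - 4))**3 + (2*(-4)*(-2 - 4))*4)))*443 = (6*(7*(-5/7 + 4 + (2*(-4)*(-6))**2 + (2*(-4)*(-6))**3 + (2*(-4)*(-6))*4)))*443 = (6*(7*(-5/7 + 4 + 48**2 + 48**3 + 48*4)))*443 = (6*(7*(-5/7 + 4 + 2304 + 110592 + 192)))*443 = (6*(7*(791639/7)))*443 = (6*791639)*443 = 4749834*443 = 2104176462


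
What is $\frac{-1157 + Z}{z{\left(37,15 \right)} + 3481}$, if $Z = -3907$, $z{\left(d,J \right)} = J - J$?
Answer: $- \frac{5064}{3481} \approx -1.4548$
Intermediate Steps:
$z{\left(d,J \right)} = 0$
$\frac{-1157 + Z}{z{\left(37,15 \right)} + 3481} = \frac{-1157 - 3907}{0 + 3481} = - \frac{5064}{3481}$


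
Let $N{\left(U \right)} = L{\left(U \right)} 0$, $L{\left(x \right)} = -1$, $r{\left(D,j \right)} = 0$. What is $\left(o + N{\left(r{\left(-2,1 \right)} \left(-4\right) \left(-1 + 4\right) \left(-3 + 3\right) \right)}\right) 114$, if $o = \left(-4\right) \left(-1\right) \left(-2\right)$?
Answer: $-912$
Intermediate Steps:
$N{\left(U \right)} = 0$ ($N{\left(U \right)} = \left(-1\right) 0 = 0$)
$o = -8$ ($o = 4 \left(-2\right) = -8$)
$\left(o + N{\left(r{\left(-2,1 \right)} \left(-4\right) \left(-1 + 4\right) \left(-3 + 3\right) \right)}\right) 114 = \left(-8 + 0\right) 114 = \left(-8\right) 114 = -912$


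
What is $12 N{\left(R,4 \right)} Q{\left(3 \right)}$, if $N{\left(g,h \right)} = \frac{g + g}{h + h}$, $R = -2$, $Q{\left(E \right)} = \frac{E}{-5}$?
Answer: $\frac{18}{5} \approx 3.6$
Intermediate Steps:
$Q{\left(E \right)} = - \frac{E}{5}$ ($Q{\left(E \right)} = E \left(- \frac{1}{5}\right) = - \frac{E}{5}$)
$N{\left(g,h \right)} = \frac{g}{h}$ ($N{\left(g,h \right)} = \frac{2 g}{2 h} = 2 g \frac{1}{2 h} = \frac{g}{h}$)
$12 N{\left(R,4 \right)} Q{\left(3 \right)} = 12 \left(- \frac{2}{4}\right) \left(\left(- \frac{1}{5}\right) 3\right) = 12 \left(\left(-2\right) \frac{1}{4}\right) \left(- \frac{3}{5}\right) = 12 \left(- \frac{1}{2}\right) \left(- \frac{3}{5}\right) = \left(-6\right) \left(- \frac{3}{5}\right) = \frac{18}{5}$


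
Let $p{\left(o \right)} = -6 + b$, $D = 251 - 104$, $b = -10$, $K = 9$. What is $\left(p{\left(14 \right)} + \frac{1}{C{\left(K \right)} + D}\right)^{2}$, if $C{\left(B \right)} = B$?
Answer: $\frac{6225025}{24336} \approx 255.79$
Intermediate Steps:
$D = 147$ ($D = 251 - 104 = 147$)
$p{\left(o \right)} = -16$ ($p{\left(o \right)} = -6 - 10 = -16$)
$\left(p{\left(14 \right)} + \frac{1}{C{\left(K \right)} + D}\right)^{2} = \left(-16 + \frac{1}{9 + 147}\right)^{2} = \left(-16 + \frac{1}{156}\right)^{2} = \left(- \frac{2495}{156}\right)^{2} = \frac{6225025}{24336}$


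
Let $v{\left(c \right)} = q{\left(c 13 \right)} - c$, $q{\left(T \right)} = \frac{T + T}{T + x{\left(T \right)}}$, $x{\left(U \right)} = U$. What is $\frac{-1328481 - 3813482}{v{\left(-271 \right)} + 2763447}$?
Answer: $- \frac{5141963}{2763719} \approx -1.8605$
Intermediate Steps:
$q{\left(T \right)} = 1$ ($q{\left(T \right)} = \frac{T + T}{T + T} = \frac{2 T}{2 T} = 2 T \frac{1}{2 T} = 1$)
$v{\left(c \right)} = 1 - c$
$\frac{-1328481 - 3813482}{v{\left(-271 \right)} + 2763447} = \frac{-1328481 - 3813482}{\left(1 - -271\right) + 2763447} = - \frac{5141963}{\left(1 + 271\right) + 2763447} = - \frac{5141963}{272 + 2763447} = - \frac{5141963}{2763719}$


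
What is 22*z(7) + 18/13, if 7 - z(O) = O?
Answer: 18/13 ≈ 1.3846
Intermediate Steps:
z(O) = 7 - O
22*z(7) + 18/13 = 22*(7 - 1*7) + 18/13 = 22*(7 - 7) + 18*(1/13) = 22*0 + 18/13 = 0 + 18/13 = 18/13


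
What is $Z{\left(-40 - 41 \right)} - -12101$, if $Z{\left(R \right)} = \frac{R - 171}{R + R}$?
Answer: $\frac{108923}{9} \approx 12103.0$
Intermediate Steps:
$Z{\left(R \right)} = \frac{-171 + R}{2 R}$
$Z{\left(-40 - 41 \right)} - -12101 = \frac{-171 - 81}{2 \left(-40 - 41\right)} - -12101 = \frac{-171 - 81}{2 \left(-81\right)} + 12101 = \frac{1}{2} \left(- \frac{1}{81}\right) \left(-252\right) + 12101 = \frac{14}{9} + 12101 = \frac{108923}{9}$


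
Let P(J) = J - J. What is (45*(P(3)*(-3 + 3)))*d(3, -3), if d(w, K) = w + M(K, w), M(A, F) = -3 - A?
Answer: 0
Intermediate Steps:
P(J) = 0
d(w, K) = -3 + w - K (d(w, K) = w + (-3 - K) = -3 + w - K)
(45*(P(3)*(-3 + 3)))*d(3, -3) = (45*(0*(-3 + 3)))*(-3 + 3 - 1*(-3)) = (45*(0*0))*(-3 + 3 + 3) = (45*0)*3 = 0*3 = 0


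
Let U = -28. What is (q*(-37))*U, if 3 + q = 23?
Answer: 20720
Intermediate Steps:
q = 20 (q = -3 + 23 = 20)
(q*(-37))*U = (20*(-37))*(-28) = -740*(-28) = 20720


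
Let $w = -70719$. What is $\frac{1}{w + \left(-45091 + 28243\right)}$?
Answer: $- \frac{1}{87567} \approx -1.142 \cdot 10^{-5}$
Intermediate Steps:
$\frac{1}{w + \left(-45091 + 28243\right)} = \frac{1}{-70719 + \left(-45091 + 28243\right)} = \frac{1}{-70719 - 16848} = \frac{1}{-87567} = - \frac{1}{87567}$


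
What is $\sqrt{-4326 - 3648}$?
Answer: $3 i \sqrt{886} \approx 89.297 i$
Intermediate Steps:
$\sqrt{-4326 - 3648} = \sqrt{-7974} = 3 i \sqrt{886}$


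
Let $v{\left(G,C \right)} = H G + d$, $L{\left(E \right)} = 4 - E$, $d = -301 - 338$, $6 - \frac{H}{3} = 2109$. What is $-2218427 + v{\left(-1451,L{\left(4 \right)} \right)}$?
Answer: $6935293$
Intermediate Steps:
$H = -6309$ ($H = 18 - 6327 = -6309$)
$d = -639$ ($d = -301 - 338 = -639$)
$v{\left(G,C \right)} = -639 - 6309 G$ ($v{\left(G,C \right)} = - 6309 G - 639 = -639 - 6309 G$)
$-2218427 + v{\left(-1451,L{\left(4 \right)} \right)} = -2218427 - -9153720 = -2218427 + \left(-639 + 9154359\right) = -2218427 + 9153720 = 6935293$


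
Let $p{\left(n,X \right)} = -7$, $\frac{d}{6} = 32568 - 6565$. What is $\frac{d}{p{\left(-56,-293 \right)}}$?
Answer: $- \frac{156018}{7} \approx -22288.0$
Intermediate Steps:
$d = 156018$ ($d = 6 \left(32568 - 6565\right) = 6 \cdot 26003 = 156018$)
$\frac{d}{p{\left(-56,-293 \right)}} = \frac{156018}{-7} = 156018 \left(- \frac{1}{7}\right) = - \frac{156018}{7}$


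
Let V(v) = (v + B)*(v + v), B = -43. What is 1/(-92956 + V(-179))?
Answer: -1/13480 ≈ -7.4184e-5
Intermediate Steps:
V(v) = 2*v*(-43 + v) (V(v) = (v - 43)*(v + v) = (-43 + v)*(2*v) = 2*v*(-43 + v))
1/(-92956 + V(-179)) = 1/(-92956 + 2*(-179)*(-43 - 179)) = 1/(-92956 + 2*(-179)*(-222)) = 1/(-92956 + 79476) = 1/(-13480) = -1/13480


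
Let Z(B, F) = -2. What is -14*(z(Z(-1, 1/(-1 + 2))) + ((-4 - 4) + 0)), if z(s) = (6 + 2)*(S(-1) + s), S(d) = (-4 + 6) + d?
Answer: 224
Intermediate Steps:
S(d) = 2 + d
z(s) = 8 + 8*s (z(s) = (6 + 2)*((2 - 1) + s) = 8*(1 + s) = 8 + 8*s)
-14*(z(Z(-1, 1/(-1 + 2))) + ((-4 - 4) + 0)) = -14*((8 + 8*(-2)) + ((-4 - 4) + 0)) = -14*((8 - 16) + (-8 + 0)) = -14*(-8 - 8) = -14*(-16) = 224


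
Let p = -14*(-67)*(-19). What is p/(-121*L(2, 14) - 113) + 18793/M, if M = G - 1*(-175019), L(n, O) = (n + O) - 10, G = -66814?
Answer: 1944196837/90783995 ≈ 21.416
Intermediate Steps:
p = -17822 (p = 938*(-19) = -17822)
L(n, O) = -10 + O + n (L(n, O) = (O + n) - 10 = -10 + O + n)
M = 108205 (M = -66814 - 1*(-175019) = -66814 + 175019 = 108205)
p/(-121*L(2, 14) - 113) + 18793/M = -17822/(-121*(-10 + 14 + 2) - 113) + 18793/108205 = -17822/(-121*6 - 113) + 18793*(1/108205) = -17822/(-726 - 113) + 18793/108205 = -17822/(-839) + 18793/108205 = -17822*(-1/839) + 18793/108205 = 17822/839 + 18793/108205 = 1944196837/90783995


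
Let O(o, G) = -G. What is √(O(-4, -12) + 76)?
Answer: 2*√22 ≈ 9.3808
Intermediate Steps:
√(O(-4, -12) + 76) = √(-1*(-12) + 76) = √(12 + 76) = √88 = 2*√22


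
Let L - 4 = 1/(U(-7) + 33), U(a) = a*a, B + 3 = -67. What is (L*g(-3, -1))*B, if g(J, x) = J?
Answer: 34545/41 ≈ 842.56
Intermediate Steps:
B = -70 (B = -3 - 67 = -70)
U(a) = a²
L = 329/82 (L = 4 + 1/((-7)² + 33) = 4 + 1/(49 + 33) = 4 + 1/82 = 329/82 ≈ 4.0122)
(L*g(-3, -1))*B = ((329/82)*(-3))*(-70) = -987/82*(-70) = 34545/41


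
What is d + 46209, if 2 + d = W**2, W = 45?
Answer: 48232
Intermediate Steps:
d = 2023 (d = -2 + 45**2 = -2 + 2025 = 2023)
d + 46209 = 2023 + 46209 = 48232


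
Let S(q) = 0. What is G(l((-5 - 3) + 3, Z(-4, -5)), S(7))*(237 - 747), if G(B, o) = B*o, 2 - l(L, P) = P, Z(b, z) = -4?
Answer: 0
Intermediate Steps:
l(L, P) = 2 - P
G(l((-5 - 3) + 3, Z(-4, -5)), S(7))*(237 - 747) = ((2 - 1*(-4))*0)*(237 - 747) = ((2 + 4)*0)*(-510) = (6*0)*(-510) = 0*(-510) = 0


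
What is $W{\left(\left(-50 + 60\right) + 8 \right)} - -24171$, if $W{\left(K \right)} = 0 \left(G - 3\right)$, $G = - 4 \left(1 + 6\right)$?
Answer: $24171$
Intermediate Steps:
$G = -28$ ($G = \left(-4\right) 7 = -28$)
$W{\left(K \right)} = 0$ ($W{\left(K \right)} = 0 \left(-28 - 3\right) = 0 \left(-31\right) = 0$)
$W{\left(\left(-50 + 60\right) + 8 \right)} - -24171 = 0 - -24171 = 0 + 24171 = 24171$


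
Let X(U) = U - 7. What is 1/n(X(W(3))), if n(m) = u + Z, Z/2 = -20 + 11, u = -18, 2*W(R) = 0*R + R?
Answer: -1/36 ≈ -0.027778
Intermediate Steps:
W(R) = R/2 (W(R) = (0*R + R)/2 = (0 + R)/2 = R/2)
Z = -18 (Z = 2*(-20 + 11) = 2*(-9) = -18)
X(U) = -7 + U
n(m) = -36 (n(m) = -18 - 18 = -36)
1/n(X(W(3))) = 1/(-36) = -1/36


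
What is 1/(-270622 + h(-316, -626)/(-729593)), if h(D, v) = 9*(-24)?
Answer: -729593/197443916630 ≈ -3.6952e-6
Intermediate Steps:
h(D, v) = -216
1/(-270622 + h(-316, -626)/(-729593)) = 1/(-270622 - 216/(-729593)) = 1/(-270622 - 216*(-1/729593)) = 1/(-270622 + 216/729593) = 1/(-197443916630/729593) = -729593/197443916630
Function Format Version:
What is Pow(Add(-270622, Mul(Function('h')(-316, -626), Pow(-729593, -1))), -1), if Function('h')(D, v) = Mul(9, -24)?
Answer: Rational(-729593, 197443916630) ≈ -3.6952e-6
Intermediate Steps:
Function('h')(D, v) = -216
Pow(Add(-270622, Mul(Function('h')(-316, -626), Pow(-729593, -1))), -1) = Pow(Add(-270622, Mul(-216, Pow(-729593, -1))), -1) = Pow(Add(-270622, Mul(-216, Rational(-1, 729593))), -1) = Pow(Add(-270622, Rational(216, 729593)), -1) = Pow(Rational(-197443916630, 729593), -1) = Rational(-729593, 197443916630)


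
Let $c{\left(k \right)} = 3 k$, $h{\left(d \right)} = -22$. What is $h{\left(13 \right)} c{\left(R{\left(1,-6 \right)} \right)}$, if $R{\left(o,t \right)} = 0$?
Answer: $0$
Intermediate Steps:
$h{\left(13 \right)} c{\left(R{\left(1,-6 \right)} \right)} = - 22 \cdot 3 \cdot 0 = \left(-22\right) 0 = 0$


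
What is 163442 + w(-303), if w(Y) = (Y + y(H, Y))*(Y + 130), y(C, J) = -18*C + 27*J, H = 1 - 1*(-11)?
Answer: 1668542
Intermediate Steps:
H = 12 (H = 1 + 11 = 12)
w(Y) = (-216 + 28*Y)*(130 + Y) (w(Y) = (Y + (-18*12 + 27*Y))*(Y + 130) = (Y + (-216 + 27*Y))*(130 + Y) = (-216 + 28*Y)*(130 + Y))
163442 + w(-303) = 163442 + (-28080 + 28*(-303)² + 3424*(-303)) = 163442 + (-28080 + 28*91809 - 1037472) = 163442 + (-28080 + 2570652 - 1037472) = 163442 + 1505100 = 1668542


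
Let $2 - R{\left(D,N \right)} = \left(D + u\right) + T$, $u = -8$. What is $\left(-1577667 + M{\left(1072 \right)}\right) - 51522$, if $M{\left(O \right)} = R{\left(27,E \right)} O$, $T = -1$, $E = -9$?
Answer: $-1646341$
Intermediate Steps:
$R{\left(D,N \right)} = 11 - D$ ($R{\left(D,N \right)} = 2 - \left(\left(D - 8\right) - 1\right) = 2 - \left(\left(-8 + D\right) - 1\right) = 2 - \left(-9 + D\right) = 11 - D$)
$M{\left(O \right)} = - 16 O$ ($M{\left(O \right)} = \left(11 - 27\right) O = - 16 O$)
$\left(-1577667 + M{\left(1072 \right)}\right) - 51522 = \left(-1577667 - 17152\right) - 51522 = -1594819 - 51522 = -1646341$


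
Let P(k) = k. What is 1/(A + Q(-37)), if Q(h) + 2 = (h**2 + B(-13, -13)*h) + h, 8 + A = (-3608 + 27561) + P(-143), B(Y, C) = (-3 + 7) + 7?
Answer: 1/24725 ≈ 4.0445e-5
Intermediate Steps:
B(Y, C) = 11 (B(Y, C) = 4 + 7 = 11)
A = 23802 (A = -8 + ((-3608 + 27561) - 143) = -8 + (23953 - 143) = -8 + 23810 = 23802)
Q(h) = -2 + h**2 + 12*h (Q(h) = -2 + ((h**2 + 11*h) + h) = -2 + (h**2 + 12*h) = -2 + h**2 + 12*h)
1/(A + Q(-37)) = 1/(23802 + (-2 + (-37)**2 + 12*(-37))) = 1/(23802 + (-2 + 1369 - 444)) = 1/(23802 + 923) = 1/24725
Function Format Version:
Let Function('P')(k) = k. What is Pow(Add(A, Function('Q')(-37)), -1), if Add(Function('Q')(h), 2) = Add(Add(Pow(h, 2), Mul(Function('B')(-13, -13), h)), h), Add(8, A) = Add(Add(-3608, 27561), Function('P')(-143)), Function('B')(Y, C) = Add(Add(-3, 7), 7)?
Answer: Rational(1, 24725) ≈ 4.0445e-5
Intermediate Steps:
Function('B')(Y, C) = 11 (Function('B')(Y, C) = Add(4, 7) = 11)
A = 23802 (A = Add(-8, Add(Add(-3608, 27561), -143)) = Add(-8, Add(23953, -143)) = Add(-8, 23810) = 23802)
Function('Q')(h) = Add(-2, Pow(h, 2), Mul(12, h)) (Function('Q')(h) = Add(-2, Add(Add(Pow(h, 2), Mul(11, h)), h)) = Add(-2, Add(Pow(h, 2), Mul(12, h))) = Add(-2, Pow(h, 2), Mul(12, h)))
Pow(Add(A, Function('Q')(-37)), -1) = Pow(Add(23802, Add(-2, Pow(-37, 2), Mul(12, -37))), -1) = Pow(Add(23802, Add(-2, 1369, -444)), -1) = Pow(Add(23802, 923), -1) = Pow(24725, -1) = Rational(1, 24725)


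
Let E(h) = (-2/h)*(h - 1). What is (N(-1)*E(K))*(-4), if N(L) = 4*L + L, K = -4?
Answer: -50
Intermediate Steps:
N(L) = 5*L
E(h) = -2*(-1 + h)/h (E(h) = (-2/h)*(-1 + h) = -2*(-1 + h)/h)
(N(-1)*E(K))*(-4) = ((5*(-1))*(-2 + 2/(-4)))*(-4) = -5*(-2 + 2*(-¼))*(-4) = -5*(-2 - ½)*(-4) = -5*(-5/2)*(-4) = (25/2)*(-4) = -50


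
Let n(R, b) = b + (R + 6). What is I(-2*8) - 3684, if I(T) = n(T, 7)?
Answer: -3687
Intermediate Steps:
n(R, b) = 6 + R + b (n(R, b) = b + (6 + R) = 6 + R + b)
I(T) = 13 + T (I(T) = 6 + T + 7 = 13 + T)
I(-2*8) - 3684 = (13 - 2*8) - 3684 = (13 - 16) - 3684 = -3 - 3684 = -3687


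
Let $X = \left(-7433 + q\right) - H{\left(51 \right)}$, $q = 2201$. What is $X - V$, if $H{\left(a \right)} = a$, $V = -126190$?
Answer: $120907$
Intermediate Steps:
$X = -5283$ ($X = \left(-7433 + 2201\right) - 51 = -5232 - 51 = -5283$)
$X - V = -5283 - -126190 = -5283 + 126190 = 120907$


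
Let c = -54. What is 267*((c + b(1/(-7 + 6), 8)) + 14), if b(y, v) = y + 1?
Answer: -10680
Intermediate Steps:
b(y, v) = 1 + y
267*((c + b(1/(-7 + 6), 8)) + 14) = 267*((-54 + (1 + 1/(-7 + 6))) + 14) = 267*((-54 + (1 + 1/(-1))) + 14) = 267*((-54 + (1 - 1)) + 14) = 267*((-54 + 0) + 14) = 267*(-54 + 14) = 267*(-40) = -10680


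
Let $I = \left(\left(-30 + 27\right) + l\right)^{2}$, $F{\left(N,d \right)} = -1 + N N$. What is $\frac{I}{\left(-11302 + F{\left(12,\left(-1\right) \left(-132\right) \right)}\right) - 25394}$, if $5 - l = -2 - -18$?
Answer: $- \frac{196}{36553} \approx -0.0053621$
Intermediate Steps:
$F{\left(N,d \right)} = -1 + N^{2}$
$l = -11$ ($l = 5 - \left(-2 - -18\right) = 5 - \left(-2 + 18\right) = 5 - 16 = -11$)
$I = 196$ ($I = \left(\left(-30 + 27\right) - 11\right)^{2} = \left(-3 - 11\right)^{2} = \left(-14\right)^{2} = 196$)
$\frac{I}{\left(-11302 + F{\left(12,\left(-1\right) \left(-132\right) \right)}\right) - 25394} = \frac{196}{\left(-11302 - \left(1 - 12^{2}\right)\right) - 25394} = \frac{196}{\left(-11302 + \left(-1 + 144\right)\right) - 25394} = \frac{196}{\left(-11302 + 143\right) - 25394} = \frac{196}{-11159 - 25394} = \frac{196}{-36553} = 196 \left(- \frac{1}{36553}\right) = - \frac{196}{36553}$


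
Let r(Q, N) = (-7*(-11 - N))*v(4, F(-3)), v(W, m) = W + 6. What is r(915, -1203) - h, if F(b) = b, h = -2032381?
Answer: 1948941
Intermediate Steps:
v(W, m) = 6 + W
r(Q, N) = 770 + 70*N (r(Q, N) = (-7*(-11 - N))*(6 + 4) = (77 + 7*N)*10 = 770 + 70*N)
r(915, -1203) - h = (770 + 70*(-1203)) - 1*(-2032381) = (770 - 84210) + 2032381 = -83440 + 2032381 = 1948941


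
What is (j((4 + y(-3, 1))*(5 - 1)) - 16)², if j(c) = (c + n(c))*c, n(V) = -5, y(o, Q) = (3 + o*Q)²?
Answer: 25600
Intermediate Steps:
y(o, Q) = (3 + Q*o)²
j(c) = c*(-5 + c) (j(c) = (c - 5)*c = (-5 + c)*c = c*(-5 + c))
(j((4 + y(-3, 1))*(5 - 1)) - 16)² = (((4 + (3 + 1*(-3))²)*(5 - 1))*(-5 + (4 + (3 + 1*(-3))²)*(5 - 1)) - 16)² = (((4 + (3 - 3)²)*4)*(-5 + (4 + (3 - 3)²)*4) - 16)² = (((4 + 0²)*4)*(-5 + (4 + 0²)*4) - 16)² = (((4 + 0)*4)*(-5 + (4 + 0)*4) - 16)² = ((4*4)*(-5 + 4*4) - 16)² = (16*(-5 + 16) - 16)² = (16*11 - 16)² = (176 - 16)² = 160² = 25600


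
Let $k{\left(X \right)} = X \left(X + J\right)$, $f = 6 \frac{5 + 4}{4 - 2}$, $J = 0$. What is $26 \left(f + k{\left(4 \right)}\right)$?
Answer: $1118$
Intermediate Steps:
$f = 27$ ($f = 6 \cdot \frac{9}{2} = 27$)
$k{\left(X \right)} = X^{2}$ ($k{\left(X \right)} = X \left(X + 0\right) = X X = X^{2}$)
$26 \left(f + k{\left(4 \right)}\right) = 26 \left(27 + 4^{2}\right) = 26 \left(27 + 16\right) = 26 \cdot 43 = 1118$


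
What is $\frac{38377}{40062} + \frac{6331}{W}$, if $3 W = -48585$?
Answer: $\frac{367882993}{648804090} \approx 0.56702$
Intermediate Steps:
$W = -16195$ ($W = \frac{1}{3} \left(-48585\right) = -16195$)
$\frac{38377}{40062} + \frac{6331}{W} = \frac{38377}{40062} + \frac{6331}{-16195} = 38377 \cdot \frac{1}{40062} + 6331 \left(- \frac{1}{16195}\right) = \frac{38377}{40062} - \frac{6331}{16195} = \frac{367882993}{648804090}$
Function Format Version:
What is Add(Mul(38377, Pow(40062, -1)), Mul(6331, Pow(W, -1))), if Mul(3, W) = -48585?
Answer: Rational(367882993, 648804090) ≈ 0.56702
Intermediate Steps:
W = -16195 (W = Mul(Rational(1, 3), -48585) = -16195)
Add(Mul(38377, Pow(40062, -1)), Mul(6331, Pow(W, -1))) = Add(Mul(38377, Pow(40062, -1)), Mul(6331, Pow(-16195, -1))) = Add(Mul(38377, Rational(1, 40062)), Mul(6331, Rational(-1, 16195))) = Add(Rational(38377, 40062), Rational(-6331, 16195)) = Rational(367882993, 648804090)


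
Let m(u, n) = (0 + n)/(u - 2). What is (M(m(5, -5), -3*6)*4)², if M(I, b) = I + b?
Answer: 55696/9 ≈ 6188.4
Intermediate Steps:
m(u, n) = n/(-2 + u)
(M(m(5, -5), -3*6)*4)² = ((-5/(-2 + 5) - 3*6)*4)² = ((-5/3 - 18)*4)² = (-59/3*4)² = (-236/3)² = 55696/9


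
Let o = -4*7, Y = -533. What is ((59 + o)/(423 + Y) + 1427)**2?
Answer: 24629849721/12100 ≈ 2.0355e+6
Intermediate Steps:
o = -28
((59 + o)/(423 + Y) + 1427)**2 = ((59 - 28)/(423 - 533) + 1427)**2 = (31/(-110) + 1427)**2 = (31*(-1/110) + 1427)**2 = (-31/110 + 1427)**2 = (156939/110)**2 = 24629849721/12100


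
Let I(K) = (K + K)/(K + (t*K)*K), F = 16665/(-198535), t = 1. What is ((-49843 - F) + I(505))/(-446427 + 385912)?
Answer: 500715465297/607925883565 ≈ 0.82365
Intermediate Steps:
F = -3333/39707 (F = 16665*(-1/198535) = -3333/39707 ≈ -0.083940)
I(K) = 2*K/(K + K²) (I(K) = (K + K)/(K + (1*K)*K) = (2*K)/(K + K*K) = (2*K)/(K + K²) = 2*K/(K + K²))
((-49843 - F) + I(505))/(-446427 + 385912) = ((-49843 - 1*(-3333/39707)) + 2/(1 + 505))/(-446427 + 385912) = ((-49843 + 3333/39707) + 2/506)/(-60515) = (-1979112668/39707 + 2*(1/506))*(-1/60515) = (-1979112668/39707 + 1/253)*(-1/60515) = -500715465297/10045871*(-1/60515) = 500715465297/607925883565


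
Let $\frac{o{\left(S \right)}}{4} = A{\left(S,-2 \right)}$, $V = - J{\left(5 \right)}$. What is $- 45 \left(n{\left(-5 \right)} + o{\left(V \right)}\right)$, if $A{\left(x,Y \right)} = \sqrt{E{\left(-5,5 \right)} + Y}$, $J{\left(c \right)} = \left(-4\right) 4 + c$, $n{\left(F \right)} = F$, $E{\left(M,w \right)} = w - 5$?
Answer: $225 - 180 i \sqrt{2} \approx 225.0 - 254.56 i$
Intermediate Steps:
$E{\left(M,w \right)} = -5 + w$
$J{\left(c \right)} = -16 + c$
$A{\left(x,Y \right)} = \sqrt{Y}$ ($A{\left(x,Y \right)} = \sqrt{\left(-5 + 5\right) + Y} = \sqrt{0 + Y} = \sqrt{Y}$)
$V = 11$ ($V = - (-16 + 5) = \left(-1\right) \left(-11\right) = 11$)
$o{\left(S \right)} = 4 i \sqrt{2}$ ($o{\left(S \right)} = 4 \sqrt{-2} = 4 i \sqrt{2}$)
$- 45 \left(n{\left(-5 \right)} + o{\left(V \right)}\right) = - 45 \left(-5 + 4 i \sqrt{2}\right) = 225 - 180 i \sqrt{2}$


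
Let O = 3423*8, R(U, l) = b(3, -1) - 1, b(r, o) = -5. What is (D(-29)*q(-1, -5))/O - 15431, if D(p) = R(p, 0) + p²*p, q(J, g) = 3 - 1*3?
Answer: -15431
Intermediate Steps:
R(U, l) = -6 (R(U, l) = -5 - 1 = -6)
q(J, g) = 0 (q(J, g) = 3 - 3 = 0)
O = 27384
D(p) = -6 + p³ (D(p) = -6 + p²*p = -6 + p³)
(D(-29)*q(-1, -5))/O - 15431 = ((-6 + (-29)³)*0)/27384 - 15431 = ((-6 - 24389)*0)*(1/27384) - 15431 = -24395*0*(1/27384) - 15431 = 0*(1/27384) - 15431 = 0 - 15431 = -15431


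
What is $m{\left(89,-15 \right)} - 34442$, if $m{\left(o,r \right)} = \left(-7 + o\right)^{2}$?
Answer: $-27718$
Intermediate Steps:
$m{\left(89,-15 \right)} - 34442 = \left(-7 + 89\right)^{2} - 34442 = 82^{2} - 34442 = 6724 - 34442 = -27718$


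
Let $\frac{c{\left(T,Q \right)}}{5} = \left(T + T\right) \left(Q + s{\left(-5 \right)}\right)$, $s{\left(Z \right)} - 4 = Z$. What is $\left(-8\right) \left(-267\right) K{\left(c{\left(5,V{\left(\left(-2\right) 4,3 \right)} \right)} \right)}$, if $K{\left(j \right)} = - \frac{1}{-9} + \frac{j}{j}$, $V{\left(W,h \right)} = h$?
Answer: $\frac{7120}{3} \approx 2373.3$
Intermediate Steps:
$s{\left(Z \right)} = 4 + Z$
$c{\left(T,Q \right)} = 10 T \left(-1 + Q\right)$ ($c{\left(T,Q \right)} = 5 \left(T + T\right) \left(Q + \left(4 - 5\right)\right) = 5 \cdot 2 T \left(Q - 1\right) = 5 \cdot 2 T \left(-1 + Q\right) = 10 T \left(-1 + Q\right)$)
$K{\left(j \right)} = \frac{10}{9}$ ($K{\left(j \right)} = \left(-1\right) \left(- \frac{1}{9}\right) + 1 = \frac{1}{9} + 1 = \frac{10}{9}$)
$\left(-8\right) \left(-267\right) K{\left(c{\left(5,V{\left(\left(-2\right) 4,3 \right)} \right)} \right)} = \left(-8\right) \left(-267\right) \frac{10}{9} = 2136 \cdot \frac{10}{9} = \frac{7120}{3}$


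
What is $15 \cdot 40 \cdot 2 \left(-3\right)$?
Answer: $-3600$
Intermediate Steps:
$15 \cdot 40 \cdot 2 \left(-3\right) = 600 \left(-6\right) = -3600$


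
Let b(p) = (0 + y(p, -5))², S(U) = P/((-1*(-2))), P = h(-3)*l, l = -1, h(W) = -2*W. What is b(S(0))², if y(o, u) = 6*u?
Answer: 810000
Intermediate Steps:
P = -6 (P = -2*(-3)*(-1) = 6*(-1) = -6)
S(U) = -3 (S(U) = -6/((-1*(-2))) = -6/2 = -6*½ = -3)
b(p) = 900 (b(p) = (0 + 6*(-5))² = (0 - 30)² = (-30)² = 900)
b(S(0))² = 900² = 810000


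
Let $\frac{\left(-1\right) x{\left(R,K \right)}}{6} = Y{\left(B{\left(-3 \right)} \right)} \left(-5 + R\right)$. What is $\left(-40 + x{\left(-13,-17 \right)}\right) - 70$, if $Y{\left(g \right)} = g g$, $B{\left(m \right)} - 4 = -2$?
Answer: $322$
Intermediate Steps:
$B{\left(m \right)} = 2$ ($B{\left(m \right)} = 4 - 2 = 2$)
$Y{\left(g \right)} = g^{2}$
$x{\left(R,K \right)} = 120 - 24 R$ ($x{\left(R,K \right)} = - 6 \cdot 2^{2} \left(-5 + R\right) = - 6 \cdot 4 \left(-5 + R\right) = - 6 \left(-20 + 4 R\right) = 120 - 24 R$)
$\left(-40 + x{\left(-13,-17 \right)}\right) - 70 = \left(-40 + \left(120 - -312\right)\right) - 70 = \left(-40 + \left(120 + 312\right)\right) - 70 = \left(-40 + 432\right) - 70 = 392 - 70 = 322$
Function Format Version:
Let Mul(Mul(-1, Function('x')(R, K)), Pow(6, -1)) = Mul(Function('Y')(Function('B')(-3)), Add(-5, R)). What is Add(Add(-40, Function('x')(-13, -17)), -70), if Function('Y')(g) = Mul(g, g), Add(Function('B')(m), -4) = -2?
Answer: 322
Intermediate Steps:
Function('B')(m) = 2 (Function('B')(m) = Add(4, -2) = 2)
Function('Y')(g) = Pow(g, 2)
Function('x')(R, K) = Add(120, Mul(-24, R)) (Function('x')(R, K) = Mul(-6, Mul(Pow(2, 2), Add(-5, R))) = Mul(-6, Mul(4, Add(-5, R))) = Mul(-6, Add(-20, Mul(4, R))) = Add(120, Mul(-24, R)))
Add(Add(-40, Function('x')(-13, -17)), -70) = Add(Add(-40, Add(120, Mul(-24, -13))), -70) = Add(Add(-40, Add(120, 312)), -70) = Add(Add(-40, 432), -70) = Add(392, -70) = 322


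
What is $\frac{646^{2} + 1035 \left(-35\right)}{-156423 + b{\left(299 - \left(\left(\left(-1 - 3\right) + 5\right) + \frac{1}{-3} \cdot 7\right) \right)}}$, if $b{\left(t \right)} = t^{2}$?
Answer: $- \frac{3429819}{596006} \approx -5.7547$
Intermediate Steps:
$\frac{646^{2} + 1035 \left(-35\right)}{-156423 + b{\left(299 - \left(\left(\left(-1 - 3\right) + 5\right) + \frac{1}{-3} \cdot 7\right) \right)}} = \frac{646^{2} + 1035 \left(-35\right)}{-156423 + \left(299 - \left(\left(\left(-1 - 3\right) + 5\right) + \frac{1}{-3} \cdot 7\right)\right)^{2}} = \frac{417316 - 36225}{-156423 + \left(299 - \left(\left(-4 + 5\right) - \frac{7}{3}\right)\right)^{2}} = \frac{381091}{-156423 + \left(299 - \left(1 - \frac{7}{3}\right)\right)^{2}} = \frac{381091}{-156423 + \left(299 - - \frac{4}{3}\right)^{2}} = \frac{381091}{-156423 + \left(299 + \frac{4}{3}\right)^{2}} = \frac{381091}{-156423 + \left(\frac{901}{3}\right)^{2}} = \frac{381091}{-156423 + \frac{811801}{9}} = \frac{381091}{- \frac{596006}{9}} = 381091 \left(- \frac{9}{596006}\right) = - \frac{3429819}{596006}$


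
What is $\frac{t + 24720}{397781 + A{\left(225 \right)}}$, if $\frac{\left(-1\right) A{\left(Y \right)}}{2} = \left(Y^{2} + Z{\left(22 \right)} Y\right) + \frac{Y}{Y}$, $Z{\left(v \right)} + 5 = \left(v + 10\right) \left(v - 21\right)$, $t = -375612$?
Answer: $- \frac{116964}{94793} \approx -1.2339$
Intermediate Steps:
$Z{\left(v \right)} = -5 + \left(-21 + v\right) \left(10 + v\right)$ ($Z{\left(v \right)} = -5 + \left(v + 10\right) \left(v - 21\right) = -5 + \left(10 + v\right) \left(-21 + v\right) = -5 + \left(-21 + v\right) \left(10 + v\right)$)
$A{\left(Y \right)} = -2 - 54 Y - 2 Y^{2}$ ($A{\left(Y \right)} = - 2 \left(\left(Y^{2} + \left(-215 + 22^{2} - 242\right) Y\right) + \frac{Y}{Y}\right) = - 2 \left(\left(Y^{2} + \left(-215 + 484 - 242\right) Y\right) + 1\right) = - 2 \left(\left(Y^{2} + 27 Y\right) + 1\right) = - 2 \left(1 + Y^{2} + 27 Y\right) = -2 - 54 Y - 2 Y^{2}$)
$\frac{t + 24720}{397781 + A{\left(225 \right)}} = \frac{-375612 + 24720}{397781 - \left(12152 + 101250\right)} = - \frac{350892}{397781 - 113402} = - \frac{350892}{284379} = \left(-350892\right) \frac{1}{284379} = - \frac{116964}{94793}$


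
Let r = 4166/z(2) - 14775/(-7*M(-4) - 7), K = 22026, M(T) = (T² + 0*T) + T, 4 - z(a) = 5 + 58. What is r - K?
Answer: -117764975/5369 ≈ -21934.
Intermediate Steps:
z(a) = -59 (z(a) = 4 - (5 + 58) = 4 - 1*63 = 4 - 63 = -59)
M(T) = T + T² (M(T) = (T² + 0) + T = T² + T = T + T²)
r = 492619/5369 (r = 4166/(-59) - 14775/(-(-28)*(1 - 4) - 7) = 4166*(-1/59) - 14775/(-(-28)*(-3) - 7) = -4166/59 - 14775/(-7*12 - 7) = -4166/59 - 14775/(-84 - 7) = -4166/59 - 14775/(-91) = -4166/59 - 14775*(-1/91) = -4166/59 + 14775/91 = 492619/5369 ≈ 91.752)
r - K = 492619/5369 - 1*22026 = 492619/5369 - 22026 = -117764975/5369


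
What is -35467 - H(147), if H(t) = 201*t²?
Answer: -4378876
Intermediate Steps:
-35467 - H(147) = -35467 - 201*147² = -35467 - 201*21609 = -35467 - 1*4343409 = -35467 - 4343409 = -4378876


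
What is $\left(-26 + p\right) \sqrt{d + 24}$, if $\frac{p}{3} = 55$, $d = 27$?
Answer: $139 \sqrt{51} \approx 992.66$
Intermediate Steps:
$p = 165$ ($p = 3 \cdot 55 = 165$)
$\left(-26 + p\right) \sqrt{d + 24} = \left(-26 + 165\right) \sqrt{27 + 24} = 139 \sqrt{51}$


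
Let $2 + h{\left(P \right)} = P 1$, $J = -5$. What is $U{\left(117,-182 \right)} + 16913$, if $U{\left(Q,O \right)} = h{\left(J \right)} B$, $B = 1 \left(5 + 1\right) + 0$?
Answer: $16871$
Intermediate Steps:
$h{\left(P \right)} = -2 + P$ ($h{\left(P \right)} = -2 + P 1 = -2 + P$)
$B = 6$ ($B = 1 \cdot 6 + 0 = 6 + 0 = 6$)
$U{\left(Q,O \right)} = -42$ ($U{\left(Q,O \right)} = \left(-2 - 5\right) 6 = \left(-7\right) 6 = -42$)
$U{\left(117,-182 \right)} + 16913 = -42 + 16913 = 16871$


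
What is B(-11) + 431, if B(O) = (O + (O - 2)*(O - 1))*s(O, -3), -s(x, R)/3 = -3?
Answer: 1736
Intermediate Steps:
s(x, R) = 9 (s(x, R) = -3*(-3) = 9)
B(O) = 9*O + 9*(-1 + O)*(-2 + O) (B(O) = (O + (O - 2)*(O - 1))*9 = (O + (-2 + O)*(-1 + O))*9 = (O + (-1 + O)*(-2 + O))*9 = 9*O + 9*(-1 + O)*(-2 + O))
B(-11) + 431 = (18 - 18*(-11) + 9*(-11)²) + 431 = (18 + 198 + 9*121) + 431 = (18 + 198 + 1089) + 431 = 1305 + 431 = 1736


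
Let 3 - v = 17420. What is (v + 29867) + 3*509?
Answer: 13977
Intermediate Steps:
v = -17417 (v = 3 - 1*17420 = 3 - 17420 = -17417)
(v + 29867) + 3*509 = (-17417 + 29867) + 3*509 = 12450 + 1527 = 13977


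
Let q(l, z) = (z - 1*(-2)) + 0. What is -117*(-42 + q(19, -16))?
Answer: 6552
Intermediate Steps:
q(l, z) = 2 + z (q(l, z) = (z + 2) + 0 = (2 + z) + 0 = 2 + z)
-117*(-42 + q(19, -16)) = -117*(-42 + (2 - 16)) = -117*(-42 - 14) = -117*(-56) = 6552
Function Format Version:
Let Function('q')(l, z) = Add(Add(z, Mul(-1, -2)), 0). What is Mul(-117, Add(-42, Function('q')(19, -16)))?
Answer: 6552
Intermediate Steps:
Function('q')(l, z) = Add(2, z) (Function('q')(l, z) = Add(Add(z, 2), 0) = Add(Add(2, z), 0) = Add(2, z))
Mul(-117, Add(-42, Function('q')(19, -16))) = Mul(-117, Add(-42, Add(2, -16))) = Mul(-117, Add(-42, -14)) = Mul(-117, -56) = 6552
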